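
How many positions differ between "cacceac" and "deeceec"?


Comparing "cacceac" and "deeceec" position by position:
  Position 0: 'c' vs 'd' => DIFFER
  Position 1: 'a' vs 'e' => DIFFER
  Position 2: 'c' vs 'e' => DIFFER
  Position 3: 'c' vs 'c' => same
  Position 4: 'e' vs 'e' => same
  Position 5: 'a' vs 'e' => DIFFER
  Position 6: 'c' vs 'c' => same
Positions that differ: 4

4


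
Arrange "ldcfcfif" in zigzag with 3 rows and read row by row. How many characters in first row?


Zigzag "ldcfcfif" into 3 rows:
Placing characters:
  'l' => row 0
  'd' => row 1
  'c' => row 2
  'f' => row 1
  'c' => row 0
  'f' => row 1
  'i' => row 2
  'f' => row 1
Rows:
  Row 0: "lc"
  Row 1: "dfff"
  Row 2: "ci"
First row length: 2

2


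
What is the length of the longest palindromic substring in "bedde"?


Input: "bedde"
Checking substrings for palindromes:
  [1:5] "edde" (len 4) => palindrome
  [2:4] "dd" (len 2) => palindrome
Longest palindromic substring: "edde" with length 4

4


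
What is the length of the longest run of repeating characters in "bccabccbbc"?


Input: "bccabccbbc"
Scanning for longest run:
  Position 1 ('c'): new char, reset run to 1
  Position 2 ('c'): continues run of 'c', length=2
  Position 3 ('a'): new char, reset run to 1
  Position 4 ('b'): new char, reset run to 1
  Position 5 ('c'): new char, reset run to 1
  Position 6 ('c'): continues run of 'c', length=2
  Position 7 ('b'): new char, reset run to 1
  Position 8 ('b'): continues run of 'b', length=2
  Position 9 ('c'): new char, reset run to 1
Longest run: 'c' with length 2

2


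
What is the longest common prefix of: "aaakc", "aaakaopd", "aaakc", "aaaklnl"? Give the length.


Words: aaakc, aaakaopd, aaakc, aaaklnl
  Position 0: all 'a' => match
  Position 1: all 'a' => match
  Position 2: all 'a' => match
  Position 3: all 'k' => match
  Position 4: ('c', 'a', 'c', 'l') => mismatch, stop
LCP = "aaak" (length 4)

4


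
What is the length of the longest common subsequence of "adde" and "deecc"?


LCS of "adde" and "deecc"
DP table:
           d    e    e    c    c
      0    0    0    0    0    0
  a   0    0    0    0    0    0
  d   0    1    1    1    1    1
  d   0    1    1    1    1    1
  e   0    1    2    2    2    2
LCS length = dp[4][5] = 2

2


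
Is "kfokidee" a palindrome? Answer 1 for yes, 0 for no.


Input: kfokidee
Reversed: eedikofk
  Compare pos 0 ('k') with pos 7 ('e'): MISMATCH
  Compare pos 1 ('f') with pos 6 ('e'): MISMATCH
  Compare pos 2 ('o') with pos 5 ('d'): MISMATCH
  Compare pos 3 ('k') with pos 4 ('i'): MISMATCH
Result: not a palindrome

0


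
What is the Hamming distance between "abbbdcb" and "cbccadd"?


Comparing "abbbdcb" and "cbccadd" position by position:
  Position 0: 'a' vs 'c' => differ
  Position 1: 'b' vs 'b' => same
  Position 2: 'b' vs 'c' => differ
  Position 3: 'b' vs 'c' => differ
  Position 4: 'd' vs 'a' => differ
  Position 5: 'c' vs 'd' => differ
  Position 6: 'b' vs 'd' => differ
Total differences (Hamming distance): 6

6


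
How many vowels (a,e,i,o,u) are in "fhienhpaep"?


Input: fhienhpaep
Checking each character:
  'f' at position 0: consonant
  'h' at position 1: consonant
  'i' at position 2: vowel (running total: 1)
  'e' at position 3: vowel (running total: 2)
  'n' at position 4: consonant
  'h' at position 5: consonant
  'p' at position 6: consonant
  'a' at position 7: vowel (running total: 3)
  'e' at position 8: vowel (running total: 4)
  'p' at position 9: consonant
Total vowels: 4

4


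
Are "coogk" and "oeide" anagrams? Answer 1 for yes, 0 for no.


Strings: "coogk", "oeide"
Sorted first:  cgkoo
Sorted second: deeio
Differ at position 0: 'c' vs 'd' => not anagrams

0


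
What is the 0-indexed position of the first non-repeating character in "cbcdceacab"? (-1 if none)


Input: cbcdceacab
Character frequencies:
  'a': 2
  'b': 2
  'c': 4
  'd': 1
  'e': 1
Scanning left to right for freq == 1:
  Position 0 ('c'): freq=4, skip
  Position 1 ('b'): freq=2, skip
  Position 2 ('c'): freq=4, skip
  Position 3 ('d'): unique! => answer = 3

3


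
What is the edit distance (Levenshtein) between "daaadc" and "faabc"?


Computing edit distance: "daaadc" -> "faabc"
DP table:
           f    a    a    b    c
      0    1    2    3    4    5
  d   1    1    2    3    4    5
  a   2    2    1    2    3    4
  a   3    3    2    1    2    3
  a   4    4    3    2    2    3
  d   5    5    4    3    3    3
  c   6    6    5    4    4    3
Edit distance = dp[6][5] = 3

3


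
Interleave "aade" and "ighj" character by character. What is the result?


Interleaving "aade" and "ighj":
  Position 0: 'a' from first, 'i' from second => "ai"
  Position 1: 'a' from first, 'g' from second => "ag"
  Position 2: 'd' from first, 'h' from second => "dh"
  Position 3: 'e' from first, 'j' from second => "ej"
Result: aiagdhej

aiagdhej


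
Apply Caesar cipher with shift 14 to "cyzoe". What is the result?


Caesar cipher: shift "cyzoe" by 14
  'c' (pos 2) + 14 = pos 16 = 'q'
  'y' (pos 24) + 14 = pos 12 = 'm'
  'z' (pos 25) + 14 = pos 13 = 'n'
  'o' (pos 14) + 14 = pos 2 = 'c'
  'e' (pos 4) + 14 = pos 18 = 's'
Result: qmncs

qmncs


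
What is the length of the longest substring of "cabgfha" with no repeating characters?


Input: "cabgfha"
Sliding window (track last position of each char):
  Position 0 ('c'): window [0,0] length 1 -- new best
  Position 1 ('a'): window [0,1] length 2 -- new best
  Position 2 ('b'): window [0,2] length 3 -- new best
  Position 3 ('g'): window [0,3] length 4 -- new best
  Position 4 ('f'): window [0,4] length 5 -- new best
  Position 5 ('h'): window [0,5] length 6 -- new best
  Position 6 ('a'): repeat (last at 1), move window start to 2
  Position 6 ('a'): window [2,6] length 5
Longest substring with no repeats: "cabgfh" with length 6

6


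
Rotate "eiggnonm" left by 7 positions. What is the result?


Input: "eiggnonm", rotate left by 7
First 7 characters: "eiggnon"
Remaining characters: "m"
Concatenate remaining + first: "m" + "eiggnon" = "meiggnon"

meiggnon


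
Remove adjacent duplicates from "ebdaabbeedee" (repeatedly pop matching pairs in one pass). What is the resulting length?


Input: ebdaabbeedee
Stack-based adjacent duplicate removal:
  Read 'e': push. Stack: e
  Read 'b': push. Stack: eb
  Read 'd': push. Stack: ebd
  Read 'a': push. Stack: ebda
  Read 'a': matches stack top 'a' => pop. Stack: ebd
  Read 'b': push. Stack: ebdb
  Read 'b': matches stack top 'b' => pop. Stack: ebd
  Read 'e': push. Stack: ebde
  Read 'e': matches stack top 'e' => pop. Stack: ebd
  Read 'd': matches stack top 'd' => pop. Stack: eb
  Read 'e': push. Stack: ebe
  Read 'e': matches stack top 'e' => pop. Stack: eb
Final stack: "eb" (length 2)

2


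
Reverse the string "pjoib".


Input: pjoib
Reading characters right to left:
  Position 4: 'b'
  Position 3: 'i'
  Position 2: 'o'
  Position 1: 'j'
  Position 0: 'p'
Reversed: biojp

biojp


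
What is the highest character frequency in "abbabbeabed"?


Input: abbabbeabed
Character counts:
  'a': 3
  'b': 5
  'd': 1
  'e': 2
Maximum frequency: 5

5


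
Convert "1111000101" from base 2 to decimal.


Input: "1111000101" in base 2
Positional expansion:
  Digit '1' (value 1) x 2^9 = 512
  Digit '1' (value 1) x 2^8 = 256
  Digit '1' (value 1) x 2^7 = 128
  Digit '1' (value 1) x 2^6 = 64
  Digit '0' (value 0) x 2^5 = 0
  Digit '0' (value 0) x 2^4 = 0
  Digit '0' (value 0) x 2^3 = 0
  Digit '1' (value 1) x 2^2 = 4
  Digit '0' (value 0) x 2^1 = 0
  Digit '1' (value 1) x 2^0 = 1
Sum = 965

965


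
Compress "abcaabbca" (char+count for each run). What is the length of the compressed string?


Input: abcaabbca
Runs:
  'a' x 1 => "a1"
  'b' x 1 => "b1"
  'c' x 1 => "c1"
  'a' x 2 => "a2"
  'b' x 2 => "b2"
  'c' x 1 => "c1"
  'a' x 1 => "a1"
Compressed: "a1b1c1a2b2c1a1"
Compressed length: 14

14


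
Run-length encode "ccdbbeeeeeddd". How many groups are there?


Input: ccdbbeeeeeddd
Scanning for consecutive runs:
  Group 1: 'c' x 2 (positions 0-1)
  Group 2: 'd' x 1 (positions 2-2)
  Group 3: 'b' x 2 (positions 3-4)
  Group 4: 'e' x 5 (positions 5-9)
  Group 5: 'd' x 3 (positions 10-12)
Total groups: 5

5


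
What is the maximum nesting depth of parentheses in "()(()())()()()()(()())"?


Input: "()(()())()()()()(()())"
Tracking depth:
  Position 0 '(': depth becomes 1
  Position 1 ')': depth becomes 0
  Position 2 '(': depth becomes 1
  Position 3 '(': depth becomes 2
  Position 4 ')': depth becomes 1
  Position 5 '(': depth becomes 2
  Position 6 ')': depth becomes 1
  Position 7 ')': depth becomes 0
  Position 8 '(': depth becomes 1
  Position 9 ')': depth becomes 0
  Position 10 '(': depth becomes 1
  Position 11 ')': depth becomes 0
  Position 12 '(': depth becomes 1
  Position 13 ')': depth becomes 0
  Position 14 '(': depth becomes 1
  Position 15 ')': depth becomes 0
  Position 16 '(': depth becomes 1
  Position 17 '(': depth becomes 2
  Position 18 ')': depth becomes 1
  Position 19 '(': depth becomes 2
  Position 20 ')': depth becomes 1
  Position 21 ')': depth becomes 0
Maximum depth reached: 2

2


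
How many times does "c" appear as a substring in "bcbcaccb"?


Searching for "c" in "bcbcaccb"
Scanning each position:
  Position 0: "b" => no
  Position 1: "c" => MATCH
  Position 2: "b" => no
  Position 3: "c" => MATCH
  Position 4: "a" => no
  Position 5: "c" => MATCH
  Position 6: "c" => MATCH
  Position 7: "b" => no
Total occurrences: 4

4


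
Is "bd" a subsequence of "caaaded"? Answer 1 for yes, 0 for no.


Check if "bd" is a subsequence of "caaaded"
Greedy scan:
  Position 0 ('c'): no match needed
  Position 1 ('a'): no match needed
  Position 2 ('a'): no match needed
  Position 3 ('a'): no match needed
  Position 4 ('d'): no match needed
  Position 5 ('e'): no match needed
  Position 6 ('d'): no match needed
Only matched 0/2 characters => not a subsequence

0


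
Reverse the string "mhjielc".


Input: mhjielc
Reading characters right to left:
  Position 6: 'c'
  Position 5: 'l'
  Position 4: 'e'
  Position 3: 'i'
  Position 2: 'j'
  Position 1: 'h'
  Position 0: 'm'
Reversed: cleijhm

cleijhm


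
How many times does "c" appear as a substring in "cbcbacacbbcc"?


Searching for "c" in "cbcbacacbbcc"
Scanning each position:
  Position 0: "c" => MATCH
  Position 1: "b" => no
  Position 2: "c" => MATCH
  Position 3: "b" => no
  Position 4: "a" => no
  Position 5: "c" => MATCH
  Position 6: "a" => no
  Position 7: "c" => MATCH
  Position 8: "b" => no
  Position 9: "b" => no
  Position 10: "c" => MATCH
  Position 11: "c" => MATCH
Total occurrences: 6

6


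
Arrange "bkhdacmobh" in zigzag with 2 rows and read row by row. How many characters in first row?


Zigzag "bkhdacmobh" into 2 rows:
Placing characters:
  'b' => row 0
  'k' => row 1
  'h' => row 0
  'd' => row 1
  'a' => row 0
  'c' => row 1
  'm' => row 0
  'o' => row 1
  'b' => row 0
  'h' => row 1
Rows:
  Row 0: "bhamb"
  Row 1: "kdcoh"
First row length: 5

5


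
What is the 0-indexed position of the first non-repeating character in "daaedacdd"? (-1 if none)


Input: daaedacdd
Character frequencies:
  'a': 3
  'c': 1
  'd': 4
  'e': 1
Scanning left to right for freq == 1:
  Position 0 ('d'): freq=4, skip
  Position 1 ('a'): freq=3, skip
  Position 2 ('a'): freq=3, skip
  Position 3 ('e'): unique! => answer = 3

3


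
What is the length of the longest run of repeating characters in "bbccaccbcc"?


Input: "bbccaccbcc"
Scanning for longest run:
  Position 1 ('b'): continues run of 'b', length=2
  Position 2 ('c'): new char, reset run to 1
  Position 3 ('c'): continues run of 'c', length=2
  Position 4 ('a'): new char, reset run to 1
  Position 5 ('c'): new char, reset run to 1
  Position 6 ('c'): continues run of 'c', length=2
  Position 7 ('b'): new char, reset run to 1
  Position 8 ('c'): new char, reset run to 1
  Position 9 ('c'): continues run of 'c', length=2
Longest run: 'b' with length 2

2


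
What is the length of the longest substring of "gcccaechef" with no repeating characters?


Input: "gcccaechef"
Sliding window (track last position of each char):
  Position 0 ('g'): window [0,0] length 1 -- new best
  Position 1 ('c'): window [0,1] length 2 -- new best
  Position 2 ('c'): repeat (last at 1), move window start to 2
  Position 2 ('c'): window [2,2] length 1
  Position 3 ('c'): repeat (last at 2), move window start to 3
  Position 3 ('c'): window [3,3] length 1
  Position 4 ('a'): window [3,4] length 2
  Position 5 ('e'): window [3,5] length 3 -- new best
  Position 6 ('c'): repeat (last at 3), move window start to 4
  Position 6 ('c'): window [4,6] length 3
  Position 7 ('h'): window [4,7] length 4 -- new best
  Position 8 ('e'): repeat (last at 5), move window start to 6
  Position 8 ('e'): window [6,8] length 3
  Position 9 ('f'): window [6,9] length 4
Longest substring with no repeats: "aech" with length 4

4


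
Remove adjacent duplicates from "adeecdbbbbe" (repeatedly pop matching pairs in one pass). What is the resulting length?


Input: adeecdbbbbe
Stack-based adjacent duplicate removal:
  Read 'a': push. Stack: a
  Read 'd': push. Stack: ad
  Read 'e': push. Stack: ade
  Read 'e': matches stack top 'e' => pop. Stack: ad
  Read 'c': push. Stack: adc
  Read 'd': push. Stack: adcd
  Read 'b': push. Stack: adcdb
  Read 'b': matches stack top 'b' => pop. Stack: adcd
  Read 'b': push. Stack: adcdb
  Read 'b': matches stack top 'b' => pop. Stack: adcd
  Read 'e': push. Stack: adcde
Final stack: "adcde" (length 5)

5


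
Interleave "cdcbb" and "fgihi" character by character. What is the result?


Interleaving "cdcbb" and "fgihi":
  Position 0: 'c' from first, 'f' from second => "cf"
  Position 1: 'd' from first, 'g' from second => "dg"
  Position 2: 'c' from first, 'i' from second => "ci"
  Position 3: 'b' from first, 'h' from second => "bh"
  Position 4: 'b' from first, 'i' from second => "bi"
Result: cfdgcibhbi

cfdgcibhbi


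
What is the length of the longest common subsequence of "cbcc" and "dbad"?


LCS of "cbcc" and "dbad"
DP table:
           d    b    a    d
      0    0    0    0    0
  c   0    0    0    0    0
  b   0    0    1    1    1
  c   0    0    1    1    1
  c   0    0    1    1    1
LCS length = dp[4][4] = 1

1


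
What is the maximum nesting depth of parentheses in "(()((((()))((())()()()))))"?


Input: "(()((((()))((())()()()))))"
Tracking depth:
  Position 0 '(': depth becomes 1
  Position 1 '(': depth becomes 2
  Position 2 ')': depth becomes 1
  Position 3 '(': depth becomes 2
  Position 4 '(': depth becomes 3
  Position 5 '(': depth becomes 4
  Position 6 '(': depth becomes 5
  Position 7 '(': depth becomes 6
  Position 8 ')': depth becomes 5
  Position 9 ')': depth becomes 4
  Position 10 ')': depth becomes 3
  Position 11 '(': depth becomes 4
  Position 12 '(': depth becomes 5
  Position 13 '(': depth becomes 6
  Position 14 ')': depth becomes 5
  Position 15 ')': depth becomes 4
  Position 16 '(': depth becomes 5
  Position 17 ')': depth becomes 4
  Position 18 '(': depth becomes 5
  Position 19 ')': depth becomes 4
  Position 20 '(': depth becomes 5
  Position 21 ')': depth becomes 4
  Position 22 ')': depth becomes 3
  Position 23 ')': depth becomes 2
  Position 24 ')': depth becomes 1
  Position 25 ')': depth becomes 0
Maximum depth reached: 6

6


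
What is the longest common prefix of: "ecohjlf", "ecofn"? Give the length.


Words: ecohjlf, ecofn
  Position 0: all 'e' => match
  Position 1: all 'c' => match
  Position 2: all 'o' => match
  Position 3: ('h', 'f') => mismatch, stop
LCP = "eco" (length 3)

3


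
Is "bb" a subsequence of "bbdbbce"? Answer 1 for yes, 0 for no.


Check if "bb" is a subsequence of "bbdbbce"
Greedy scan:
  Position 0 ('b'): matches sub[0] = 'b'
  Position 1 ('b'): matches sub[1] = 'b'
  Position 2 ('d'): no match needed
  Position 3 ('b'): no match needed
  Position 4 ('b'): no match needed
  Position 5 ('c'): no match needed
  Position 6 ('e'): no match needed
All 2 characters matched => is a subsequence

1


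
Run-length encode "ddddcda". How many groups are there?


Input: ddddcda
Scanning for consecutive runs:
  Group 1: 'd' x 4 (positions 0-3)
  Group 2: 'c' x 1 (positions 4-4)
  Group 3: 'd' x 1 (positions 5-5)
  Group 4: 'a' x 1 (positions 6-6)
Total groups: 4

4


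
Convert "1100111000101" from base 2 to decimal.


Input: "1100111000101" in base 2
Positional expansion:
  Digit '1' (value 1) x 2^12 = 4096
  Digit '1' (value 1) x 2^11 = 2048
  Digit '0' (value 0) x 2^10 = 0
  Digit '0' (value 0) x 2^9 = 0
  Digit '1' (value 1) x 2^8 = 256
  Digit '1' (value 1) x 2^7 = 128
  Digit '1' (value 1) x 2^6 = 64
  Digit '0' (value 0) x 2^5 = 0
  Digit '0' (value 0) x 2^4 = 0
  Digit '0' (value 0) x 2^3 = 0
  Digit '1' (value 1) x 2^2 = 4
  Digit '0' (value 0) x 2^1 = 0
  Digit '1' (value 1) x 2^0 = 1
Sum = 6597

6597


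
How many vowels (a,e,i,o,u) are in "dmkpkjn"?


Input: dmkpkjn
Checking each character:
  'd' at position 0: consonant
  'm' at position 1: consonant
  'k' at position 2: consonant
  'p' at position 3: consonant
  'k' at position 4: consonant
  'j' at position 5: consonant
  'n' at position 6: consonant
Total vowels: 0

0


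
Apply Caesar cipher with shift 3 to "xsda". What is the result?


Caesar cipher: shift "xsda" by 3
  'x' (pos 23) + 3 = pos 0 = 'a'
  's' (pos 18) + 3 = pos 21 = 'v'
  'd' (pos 3) + 3 = pos 6 = 'g'
  'a' (pos 0) + 3 = pos 3 = 'd'
Result: avgd

avgd


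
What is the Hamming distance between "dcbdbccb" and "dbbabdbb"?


Comparing "dcbdbccb" and "dbbabdbb" position by position:
  Position 0: 'd' vs 'd' => same
  Position 1: 'c' vs 'b' => differ
  Position 2: 'b' vs 'b' => same
  Position 3: 'd' vs 'a' => differ
  Position 4: 'b' vs 'b' => same
  Position 5: 'c' vs 'd' => differ
  Position 6: 'c' vs 'b' => differ
  Position 7: 'b' vs 'b' => same
Total differences (Hamming distance): 4

4


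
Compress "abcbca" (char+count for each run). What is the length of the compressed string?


Input: abcbca
Runs:
  'a' x 1 => "a1"
  'b' x 1 => "b1"
  'c' x 1 => "c1"
  'b' x 1 => "b1"
  'c' x 1 => "c1"
  'a' x 1 => "a1"
Compressed: "a1b1c1b1c1a1"
Compressed length: 12

12


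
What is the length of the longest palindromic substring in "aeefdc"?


Input: "aeefdc"
Checking substrings for palindromes:
  [1:3] "ee" (len 2) => palindrome
Longest palindromic substring: "ee" with length 2

2


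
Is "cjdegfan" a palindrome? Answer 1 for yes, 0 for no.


Input: cjdegfan
Reversed: nafgedjc
  Compare pos 0 ('c') with pos 7 ('n'): MISMATCH
  Compare pos 1 ('j') with pos 6 ('a'): MISMATCH
  Compare pos 2 ('d') with pos 5 ('f'): MISMATCH
  Compare pos 3 ('e') with pos 4 ('g'): MISMATCH
Result: not a palindrome

0


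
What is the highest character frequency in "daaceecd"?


Input: daaceecd
Character counts:
  'a': 2
  'c': 2
  'd': 2
  'e': 2
Maximum frequency: 2

2


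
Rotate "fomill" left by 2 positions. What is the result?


Input: "fomill", rotate left by 2
First 2 characters: "fo"
Remaining characters: "mill"
Concatenate remaining + first: "mill" + "fo" = "millfo"

millfo


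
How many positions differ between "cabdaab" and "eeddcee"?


Comparing "cabdaab" and "eeddcee" position by position:
  Position 0: 'c' vs 'e' => DIFFER
  Position 1: 'a' vs 'e' => DIFFER
  Position 2: 'b' vs 'd' => DIFFER
  Position 3: 'd' vs 'd' => same
  Position 4: 'a' vs 'c' => DIFFER
  Position 5: 'a' vs 'e' => DIFFER
  Position 6: 'b' vs 'e' => DIFFER
Positions that differ: 6

6


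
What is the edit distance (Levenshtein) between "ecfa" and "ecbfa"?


Computing edit distance: "ecfa" -> "ecbfa"
DP table:
           e    c    b    f    a
      0    1    2    3    4    5
  e   1    0    1    2    3    4
  c   2    1    0    1    2    3
  f   3    2    1    1    1    2
  a   4    3    2    2    2    1
Edit distance = dp[4][5] = 1

1


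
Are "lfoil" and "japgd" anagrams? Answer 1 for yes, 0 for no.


Strings: "lfoil", "japgd"
Sorted first:  fillo
Sorted second: adgjp
Differ at position 0: 'f' vs 'a' => not anagrams

0


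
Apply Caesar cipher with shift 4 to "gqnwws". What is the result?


Caesar cipher: shift "gqnwws" by 4
  'g' (pos 6) + 4 = pos 10 = 'k'
  'q' (pos 16) + 4 = pos 20 = 'u'
  'n' (pos 13) + 4 = pos 17 = 'r'
  'w' (pos 22) + 4 = pos 0 = 'a'
  'w' (pos 22) + 4 = pos 0 = 'a'
  's' (pos 18) + 4 = pos 22 = 'w'
Result: kuraaw

kuraaw


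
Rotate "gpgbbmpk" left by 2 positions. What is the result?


Input: "gpgbbmpk", rotate left by 2
First 2 characters: "gp"
Remaining characters: "gbbmpk"
Concatenate remaining + first: "gbbmpk" + "gp" = "gbbmpkgp"

gbbmpkgp


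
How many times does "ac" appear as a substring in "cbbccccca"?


Searching for "ac" in "cbbccccca"
Scanning each position:
  Position 0: "cb" => no
  Position 1: "bb" => no
  Position 2: "bc" => no
  Position 3: "cc" => no
  Position 4: "cc" => no
  Position 5: "cc" => no
  Position 6: "cc" => no
  Position 7: "ca" => no
Total occurrences: 0

0


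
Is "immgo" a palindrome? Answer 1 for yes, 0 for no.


Input: immgo
Reversed: ogmmi
  Compare pos 0 ('i') with pos 4 ('o'): MISMATCH
  Compare pos 1 ('m') with pos 3 ('g'): MISMATCH
Result: not a palindrome

0


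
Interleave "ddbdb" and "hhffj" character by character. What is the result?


Interleaving "ddbdb" and "hhffj":
  Position 0: 'd' from first, 'h' from second => "dh"
  Position 1: 'd' from first, 'h' from second => "dh"
  Position 2: 'b' from first, 'f' from second => "bf"
  Position 3: 'd' from first, 'f' from second => "df"
  Position 4: 'b' from first, 'j' from second => "bj"
Result: dhdhbfdfbj

dhdhbfdfbj


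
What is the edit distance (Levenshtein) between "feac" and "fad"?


Computing edit distance: "feac" -> "fad"
DP table:
           f    a    d
      0    1    2    3
  f   1    0    1    2
  e   2    1    1    2
  a   3    2    1    2
  c   4    3    2    2
Edit distance = dp[4][3] = 2

2


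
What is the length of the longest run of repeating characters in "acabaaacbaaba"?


Input: "acabaaacbaaba"
Scanning for longest run:
  Position 1 ('c'): new char, reset run to 1
  Position 2 ('a'): new char, reset run to 1
  Position 3 ('b'): new char, reset run to 1
  Position 4 ('a'): new char, reset run to 1
  Position 5 ('a'): continues run of 'a', length=2
  Position 6 ('a'): continues run of 'a', length=3
  Position 7 ('c'): new char, reset run to 1
  Position 8 ('b'): new char, reset run to 1
  Position 9 ('a'): new char, reset run to 1
  Position 10 ('a'): continues run of 'a', length=2
  Position 11 ('b'): new char, reset run to 1
  Position 12 ('a'): new char, reset run to 1
Longest run: 'a' with length 3

3


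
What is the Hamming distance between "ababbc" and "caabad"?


Comparing "ababbc" and "caabad" position by position:
  Position 0: 'a' vs 'c' => differ
  Position 1: 'b' vs 'a' => differ
  Position 2: 'a' vs 'a' => same
  Position 3: 'b' vs 'b' => same
  Position 4: 'b' vs 'a' => differ
  Position 5: 'c' vs 'd' => differ
Total differences (Hamming distance): 4

4


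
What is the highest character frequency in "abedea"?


Input: abedea
Character counts:
  'a': 2
  'b': 1
  'd': 1
  'e': 2
Maximum frequency: 2

2


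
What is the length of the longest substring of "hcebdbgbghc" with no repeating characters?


Input: "hcebdbgbghc"
Sliding window (track last position of each char):
  Position 0 ('h'): window [0,0] length 1 -- new best
  Position 1 ('c'): window [0,1] length 2 -- new best
  Position 2 ('e'): window [0,2] length 3 -- new best
  Position 3 ('b'): window [0,3] length 4 -- new best
  Position 4 ('d'): window [0,4] length 5 -- new best
  Position 5 ('b'): repeat (last at 3), move window start to 4
  Position 5 ('b'): window [4,5] length 2
  Position 6 ('g'): window [4,6] length 3
  Position 7 ('b'): repeat (last at 5), move window start to 6
  Position 7 ('b'): window [6,7] length 2
  Position 8 ('g'): repeat (last at 6), move window start to 7
  Position 8 ('g'): window [7,8] length 2
  Position 9 ('h'): window [7,9] length 3
  Position 10 ('c'): window [7,10] length 4
Longest substring with no repeats: "hcebd" with length 5

5


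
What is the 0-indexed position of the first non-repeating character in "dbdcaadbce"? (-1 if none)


Input: dbdcaadbce
Character frequencies:
  'a': 2
  'b': 2
  'c': 2
  'd': 3
  'e': 1
Scanning left to right for freq == 1:
  Position 0 ('d'): freq=3, skip
  Position 1 ('b'): freq=2, skip
  Position 2 ('d'): freq=3, skip
  Position 3 ('c'): freq=2, skip
  Position 4 ('a'): freq=2, skip
  Position 5 ('a'): freq=2, skip
  Position 6 ('d'): freq=3, skip
  Position 7 ('b'): freq=2, skip
  Position 8 ('c'): freq=2, skip
  Position 9 ('e'): unique! => answer = 9

9


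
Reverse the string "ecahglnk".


Input: ecahglnk
Reading characters right to left:
  Position 7: 'k'
  Position 6: 'n'
  Position 5: 'l'
  Position 4: 'g'
  Position 3: 'h'
  Position 2: 'a'
  Position 1: 'c'
  Position 0: 'e'
Reversed: knlghace

knlghace


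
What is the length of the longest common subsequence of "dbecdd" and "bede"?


LCS of "dbecdd" and "bede"
DP table:
           b    e    d    e
      0    0    0    0    0
  d   0    0    0    1    1
  b   0    1    1    1    1
  e   0    1    2    2    2
  c   0    1    2    2    2
  d   0    1    2    3    3
  d   0    1    2    3    3
LCS length = dp[6][4] = 3

3


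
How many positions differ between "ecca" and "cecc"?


Comparing "ecca" and "cecc" position by position:
  Position 0: 'e' vs 'c' => DIFFER
  Position 1: 'c' vs 'e' => DIFFER
  Position 2: 'c' vs 'c' => same
  Position 3: 'a' vs 'c' => DIFFER
Positions that differ: 3

3


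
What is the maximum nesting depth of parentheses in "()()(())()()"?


Input: "()()(())()()"
Tracking depth:
  Position 0 '(': depth becomes 1
  Position 1 ')': depth becomes 0
  Position 2 '(': depth becomes 1
  Position 3 ')': depth becomes 0
  Position 4 '(': depth becomes 1
  Position 5 '(': depth becomes 2
  Position 6 ')': depth becomes 1
  Position 7 ')': depth becomes 0
  Position 8 '(': depth becomes 1
  Position 9 ')': depth becomes 0
  Position 10 '(': depth becomes 1
  Position 11 ')': depth becomes 0
Maximum depth reached: 2

2


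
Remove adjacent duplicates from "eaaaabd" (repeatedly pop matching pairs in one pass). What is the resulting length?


Input: eaaaabd
Stack-based adjacent duplicate removal:
  Read 'e': push. Stack: e
  Read 'a': push. Stack: ea
  Read 'a': matches stack top 'a' => pop. Stack: e
  Read 'a': push. Stack: ea
  Read 'a': matches stack top 'a' => pop. Stack: e
  Read 'b': push. Stack: eb
  Read 'd': push. Stack: ebd
Final stack: "ebd" (length 3)

3


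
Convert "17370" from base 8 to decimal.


Input: "17370" in base 8
Positional expansion:
  Digit '1' (value 1) x 8^4 = 4096
  Digit '7' (value 7) x 8^3 = 3584
  Digit '3' (value 3) x 8^2 = 192
  Digit '7' (value 7) x 8^1 = 56
  Digit '0' (value 0) x 8^0 = 0
Sum = 7928

7928


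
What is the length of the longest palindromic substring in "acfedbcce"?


Input: "acfedbcce"
Checking substrings for palindromes:
  [6:8] "cc" (len 2) => palindrome
Longest palindromic substring: "cc" with length 2

2


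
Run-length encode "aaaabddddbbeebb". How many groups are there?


Input: aaaabddddbbeebb
Scanning for consecutive runs:
  Group 1: 'a' x 4 (positions 0-3)
  Group 2: 'b' x 1 (positions 4-4)
  Group 3: 'd' x 4 (positions 5-8)
  Group 4: 'b' x 2 (positions 9-10)
  Group 5: 'e' x 2 (positions 11-12)
  Group 6: 'b' x 2 (positions 13-14)
Total groups: 6

6


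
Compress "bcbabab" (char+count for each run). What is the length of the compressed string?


Input: bcbabab
Runs:
  'b' x 1 => "b1"
  'c' x 1 => "c1"
  'b' x 1 => "b1"
  'a' x 1 => "a1"
  'b' x 1 => "b1"
  'a' x 1 => "a1"
  'b' x 1 => "b1"
Compressed: "b1c1b1a1b1a1b1"
Compressed length: 14

14


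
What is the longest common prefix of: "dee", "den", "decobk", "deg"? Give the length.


Words: dee, den, decobk, deg
  Position 0: all 'd' => match
  Position 1: all 'e' => match
  Position 2: ('e', 'n', 'c', 'g') => mismatch, stop
LCP = "de" (length 2)

2


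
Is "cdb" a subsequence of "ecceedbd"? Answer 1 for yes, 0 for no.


Check if "cdb" is a subsequence of "ecceedbd"
Greedy scan:
  Position 0 ('e'): no match needed
  Position 1 ('c'): matches sub[0] = 'c'
  Position 2 ('c'): no match needed
  Position 3 ('e'): no match needed
  Position 4 ('e'): no match needed
  Position 5 ('d'): matches sub[1] = 'd'
  Position 6 ('b'): matches sub[2] = 'b'
  Position 7 ('d'): no match needed
All 3 characters matched => is a subsequence

1


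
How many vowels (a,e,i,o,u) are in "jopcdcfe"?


Input: jopcdcfe
Checking each character:
  'j' at position 0: consonant
  'o' at position 1: vowel (running total: 1)
  'p' at position 2: consonant
  'c' at position 3: consonant
  'd' at position 4: consonant
  'c' at position 5: consonant
  'f' at position 6: consonant
  'e' at position 7: vowel (running total: 2)
Total vowels: 2

2


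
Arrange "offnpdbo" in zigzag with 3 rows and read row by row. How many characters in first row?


Zigzag "offnpdbo" into 3 rows:
Placing characters:
  'o' => row 0
  'f' => row 1
  'f' => row 2
  'n' => row 1
  'p' => row 0
  'd' => row 1
  'b' => row 2
  'o' => row 1
Rows:
  Row 0: "op"
  Row 1: "fndo"
  Row 2: "fb"
First row length: 2

2


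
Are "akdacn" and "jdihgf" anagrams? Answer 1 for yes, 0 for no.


Strings: "akdacn", "jdihgf"
Sorted first:  aacdkn
Sorted second: dfghij
Differ at position 0: 'a' vs 'd' => not anagrams

0


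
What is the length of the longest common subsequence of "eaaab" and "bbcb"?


LCS of "eaaab" and "bbcb"
DP table:
           b    b    c    b
      0    0    0    0    0
  e   0    0    0    0    0
  a   0    0    0    0    0
  a   0    0    0    0    0
  a   0    0    0    0    0
  b   0    1    1    1    1
LCS length = dp[5][4] = 1

1


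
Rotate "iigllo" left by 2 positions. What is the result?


Input: "iigllo", rotate left by 2
First 2 characters: "ii"
Remaining characters: "gllo"
Concatenate remaining + first: "gllo" + "ii" = "glloii"

glloii


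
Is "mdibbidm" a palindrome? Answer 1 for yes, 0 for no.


Input: mdibbidm
Reversed: mdibbidm
  Compare pos 0 ('m') with pos 7 ('m'): match
  Compare pos 1 ('d') with pos 6 ('d'): match
  Compare pos 2 ('i') with pos 5 ('i'): match
  Compare pos 3 ('b') with pos 4 ('b'): match
Result: palindrome

1


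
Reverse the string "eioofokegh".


Input: eioofokegh
Reading characters right to left:
  Position 9: 'h'
  Position 8: 'g'
  Position 7: 'e'
  Position 6: 'k'
  Position 5: 'o'
  Position 4: 'f'
  Position 3: 'o'
  Position 2: 'o'
  Position 1: 'i'
  Position 0: 'e'
Reversed: hgekofooie

hgekofooie


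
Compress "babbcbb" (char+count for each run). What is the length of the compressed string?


Input: babbcbb
Runs:
  'b' x 1 => "b1"
  'a' x 1 => "a1"
  'b' x 2 => "b2"
  'c' x 1 => "c1"
  'b' x 2 => "b2"
Compressed: "b1a1b2c1b2"
Compressed length: 10

10


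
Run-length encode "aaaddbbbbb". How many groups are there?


Input: aaaddbbbbb
Scanning for consecutive runs:
  Group 1: 'a' x 3 (positions 0-2)
  Group 2: 'd' x 2 (positions 3-4)
  Group 3: 'b' x 5 (positions 5-9)
Total groups: 3

3


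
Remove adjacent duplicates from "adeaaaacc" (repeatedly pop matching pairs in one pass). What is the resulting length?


Input: adeaaaacc
Stack-based adjacent duplicate removal:
  Read 'a': push. Stack: a
  Read 'd': push. Stack: ad
  Read 'e': push. Stack: ade
  Read 'a': push. Stack: adea
  Read 'a': matches stack top 'a' => pop. Stack: ade
  Read 'a': push. Stack: adea
  Read 'a': matches stack top 'a' => pop. Stack: ade
  Read 'c': push. Stack: adec
  Read 'c': matches stack top 'c' => pop. Stack: ade
Final stack: "ade" (length 3)

3


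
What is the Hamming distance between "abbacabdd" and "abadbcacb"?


Comparing "abbacabdd" and "abadbcacb" position by position:
  Position 0: 'a' vs 'a' => same
  Position 1: 'b' vs 'b' => same
  Position 2: 'b' vs 'a' => differ
  Position 3: 'a' vs 'd' => differ
  Position 4: 'c' vs 'b' => differ
  Position 5: 'a' vs 'c' => differ
  Position 6: 'b' vs 'a' => differ
  Position 7: 'd' vs 'c' => differ
  Position 8: 'd' vs 'b' => differ
Total differences (Hamming distance): 7

7


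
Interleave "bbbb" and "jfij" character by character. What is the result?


Interleaving "bbbb" and "jfij":
  Position 0: 'b' from first, 'j' from second => "bj"
  Position 1: 'b' from first, 'f' from second => "bf"
  Position 2: 'b' from first, 'i' from second => "bi"
  Position 3: 'b' from first, 'j' from second => "bj"
Result: bjbfbibj

bjbfbibj


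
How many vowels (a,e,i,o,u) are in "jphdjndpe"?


Input: jphdjndpe
Checking each character:
  'j' at position 0: consonant
  'p' at position 1: consonant
  'h' at position 2: consonant
  'd' at position 3: consonant
  'j' at position 4: consonant
  'n' at position 5: consonant
  'd' at position 6: consonant
  'p' at position 7: consonant
  'e' at position 8: vowel (running total: 1)
Total vowels: 1

1


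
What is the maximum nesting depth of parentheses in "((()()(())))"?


Input: "((()()(())))"
Tracking depth:
  Position 0 '(': depth becomes 1
  Position 1 '(': depth becomes 2
  Position 2 '(': depth becomes 3
  Position 3 ')': depth becomes 2
  Position 4 '(': depth becomes 3
  Position 5 ')': depth becomes 2
  Position 6 '(': depth becomes 3
  Position 7 '(': depth becomes 4
  Position 8 ')': depth becomes 3
  Position 9 ')': depth becomes 2
  Position 10 ')': depth becomes 1
  Position 11 ')': depth becomes 0
Maximum depth reached: 4

4


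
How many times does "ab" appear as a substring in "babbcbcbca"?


Searching for "ab" in "babbcbcbca"
Scanning each position:
  Position 0: "ba" => no
  Position 1: "ab" => MATCH
  Position 2: "bb" => no
  Position 3: "bc" => no
  Position 4: "cb" => no
  Position 5: "bc" => no
  Position 6: "cb" => no
  Position 7: "bc" => no
  Position 8: "ca" => no
Total occurrences: 1

1


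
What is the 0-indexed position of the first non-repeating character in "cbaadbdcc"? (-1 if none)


Input: cbaadbdcc
Character frequencies:
  'a': 2
  'b': 2
  'c': 3
  'd': 2
Scanning left to right for freq == 1:
  Position 0 ('c'): freq=3, skip
  Position 1 ('b'): freq=2, skip
  Position 2 ('a'): freq=2, skip
  Position 3 ('a'): freq=2, skip
  Position 4 ('d'): freq=2, skip
  Position 5 ('b'): freq=2, skip
  Position 6 ('d'): freq=2, skip
  Position 7 ('c'): freq=3, skip
  Position 8 ('c'): freq=3, skip
  No unique character found => answer = -1

-1


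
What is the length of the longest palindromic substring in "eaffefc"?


Input: "eaffefc"
Checking substrings for palindromes:
  [3:6] "fef" (len 3) => palindrome
  [2:4] "ff" (len 2) => palindrome
Longest palindromic substring: "fef" with length 3

3


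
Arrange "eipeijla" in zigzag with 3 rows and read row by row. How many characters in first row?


Zigzag "eipeijla" into 3 rows:
Placing characters:
  'e' => row 0
  'i' => row 1
  'p' => row 2
  'e' => row 1
  'i' => row 0
  'j' => row 1
  'l' => row 2
  'a' => row 1
Rows:
  Row 0: "ei"
  Row 1: "ieja"
  Row 2: "pl"
First row length: 2

2


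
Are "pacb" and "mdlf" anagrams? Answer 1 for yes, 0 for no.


Strings: "pacb", "mdlf"
Sorted first:  abcp
Sorted second: dflm
Differ at position 0: 'a' vs 'd' => not anagrams

0


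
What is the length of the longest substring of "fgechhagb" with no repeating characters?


Input: "fgechhagb"
Sliding window (track last position of each char):
  Position 0 ('f'): window [0,0] length 1 -- new best
  Position 1 ('g'): window [0,1] length 2 -- new best
  Position 2 ('e'): window [0,2] length 3 -- new best
  Position 3 ('c'): window [0,3] length 4 -- new best
  Position 4 ('h'): window [0,4] length 5 -- new best
  Position 5 ('h'): repeat (last at 4), move window start to 5
  Position 5 ('h'): window [5,5] length 1
  Position 6 ('a'): window [5,6] length 2
  Position 7 ('g'): window [5,7] length 3
  Position 8 ('b'): window [5,8] length 4
Longest substring with no repeats: "fgech" with length 5

5


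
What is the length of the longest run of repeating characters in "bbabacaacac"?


Input: "bbabacaacac"
Scanning for longest run:
  Position 1 ('b'): continues run of 'b', length=2
  Position 2 ('a'): new char, reset run to 1
  Position 3 ('b'): new char, reset run to 1
  Position 4 ('a'): new char, reset run to 1
  Position 5 ('c'): new char, reset run to 1
  Position 6 ('a'): new char, reset run to 1
  Position 7 ('a'): continues run of 'a', length=2
  Position 8 ('c'): new char, reset run to 1
  Position 9 ('a'): new char, reset run to 1
  Position 10 ('c'): new char, reset run to 1
Longest run: 'b' with length 2

2


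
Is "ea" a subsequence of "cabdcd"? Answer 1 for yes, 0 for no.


Check if "ea" is a subsequence of "cabdcd"
Greedy scan:
  Position 0 ('c'): no match needed
  Position 1 ('a'): no match needed
  Position 2 ('b'): no match needed
  Position 3 ('d'): no match needed
  Position 4 ('c'): no match needed
  Position 5 ('d'): no match needed
Only matched 0/2 characters => not a subsequence

0


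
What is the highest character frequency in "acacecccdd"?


Input: acacecccdd
Character counts:
  'a': 2
  'c': 5
  'd': 2
  'e': 1
Maximum frequency: 5

5


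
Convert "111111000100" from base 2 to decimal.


Input: "111111000100" in base 2
Positional expansion:
  Digit '1' (value 1) x 2^11 = 2048
  Digit '1' (value 1) x 2^10 = 1024
  Digit '1' (value 1) x 2^9 = 512
  Digit '1' (value 1) x 2^8 = 256
  Digit '1' (value 1) x 2^7 = 128
  Digit '1' (value 1) x 2^6 = 64
  Digit '0' (value 0) x 2^5 = 0
  Digit '0' (value 0) x 2^4 = 0
  Digit '0' (value 0) x 2^3 = 0
  Digit '1' (value 1) x 2^2 = 4
  Digit '0' (value 0) x 2^1 = 0
  Digit '0' (value 0) x 2^0 = 0
Sum = 4036

4036


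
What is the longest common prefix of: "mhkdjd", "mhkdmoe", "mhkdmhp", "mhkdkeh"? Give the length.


Words: mhkdjd, mhkdmoe, mhkdmhp, mhkdkeh
  Position 0: all 'm' => match
  Position 1: all 'h' => match
  Position 2: all 'k' => match
  Position 3: all 'd' => match
  Position 4: ('j', 'm', 'm', 'k') => mismatch, stop
LCP = "mhkd" (length 4)

4


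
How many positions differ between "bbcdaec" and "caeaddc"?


Comparing "bbcdaec" and "caeaddc" position by position:
  Position 0: 'b' vs 'c' => DIFFER
  Position 1: 'b' vs 'a' => DIFFER
  Position 2: 'c' vs 'e' => DIFFER
  Position 3: 'd' vs 'a' => DIFFER
  Position 4: 'a' vs 'd' => DIFFER
  Position 5: 'e' vs 'd' => DIFFER
  Position 6: 'c' vs 'c' => same
Positions that differ: 6

6


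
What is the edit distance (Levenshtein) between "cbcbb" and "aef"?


Computing edit distance: "cbcbb" -> "aef"
DP table:
           a    e    f
      0    1    2    3
  c   1    1    2    3
  b   2    2    2    3
  c   3    3    3    3
  b   4    4    4    4
  b   5    5    5    5
Edit distance = dp[5][3] = 5

5


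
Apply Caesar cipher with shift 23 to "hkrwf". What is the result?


Caesar cipher: shift "hkrwf" by 23
  'h' (pos 7) + 23 = pos 4 = 'e'
  'k' (pos 10) + 23 = pos 7 = 'h'
  'r' (pos 17) + 23 = pos 14 = 'o'
  'w' (pos 22) + 23 = pos 19 = 't'
  'f' (pos 5) + 23 = pos 2 = 'c'
Result: ehotc

ehotc


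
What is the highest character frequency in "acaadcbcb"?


Input: acaadcbcb
Character counts:
  'a': 3
  'b': 2
  'c': 3
  'd': 1
Maximum frequency: 3

3


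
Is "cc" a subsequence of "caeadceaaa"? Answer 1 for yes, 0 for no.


Check if "cc" is a subsequence of "caeadceaaa"
Greedy scan:
  Position 0 ('c'): matches sub[0] = 'c'
  Position 1 ('a'): no match needed
  Position 2 ('e'): no match needed
  Position 3 ('a'): no match needed
  Position 4 ('d'): no match needed
  Position 5 ('c'): matches sub[1] = 'c'
  Position 6 ('e'): no match needed
  Position 7 ('a'): no match needed
  Position 8 ('a'): no match needed
  Position 9 ('a'): no match needed
All 2 characters matched => is a subsequence

1


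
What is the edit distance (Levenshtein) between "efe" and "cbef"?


Computing edit distance: "efe" -> "cbef"
DP table:
           c    b    e    f
      0    1    2    3    4
  e   1    1    2    2    3
  f   2    2    2    3    2
  e   3    3    3    2    3
Edit distance = dp[3][4] = 3

3
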